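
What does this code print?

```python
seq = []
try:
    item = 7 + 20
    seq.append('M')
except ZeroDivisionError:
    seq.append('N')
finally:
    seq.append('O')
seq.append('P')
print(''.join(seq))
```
MOP

finally runs after normal execution too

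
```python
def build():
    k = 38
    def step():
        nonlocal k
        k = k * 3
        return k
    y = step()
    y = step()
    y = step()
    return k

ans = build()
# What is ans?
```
1026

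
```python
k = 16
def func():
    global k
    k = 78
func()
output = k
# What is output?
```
78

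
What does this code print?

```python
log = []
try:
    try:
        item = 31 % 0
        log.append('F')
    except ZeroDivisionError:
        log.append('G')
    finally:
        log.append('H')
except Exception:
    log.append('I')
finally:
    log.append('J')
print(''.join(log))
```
GHJ

Both finally blocks run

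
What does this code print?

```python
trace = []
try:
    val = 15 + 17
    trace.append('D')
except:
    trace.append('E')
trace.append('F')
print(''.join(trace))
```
DF

No exception, try block completes normally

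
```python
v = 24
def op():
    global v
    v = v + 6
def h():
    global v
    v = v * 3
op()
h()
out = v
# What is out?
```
90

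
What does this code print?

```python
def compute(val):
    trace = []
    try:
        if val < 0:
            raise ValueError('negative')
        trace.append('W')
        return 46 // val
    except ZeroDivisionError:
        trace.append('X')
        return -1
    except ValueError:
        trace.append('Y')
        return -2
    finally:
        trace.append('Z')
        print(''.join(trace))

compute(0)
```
WXZ

val=0 causes ZeroDivisionError, caught, finally prints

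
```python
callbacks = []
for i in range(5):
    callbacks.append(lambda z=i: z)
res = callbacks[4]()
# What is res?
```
4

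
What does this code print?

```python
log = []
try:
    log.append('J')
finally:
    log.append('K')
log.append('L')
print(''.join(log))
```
JKL

try/finally without except, no exception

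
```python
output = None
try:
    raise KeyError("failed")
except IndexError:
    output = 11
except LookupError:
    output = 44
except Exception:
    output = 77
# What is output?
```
44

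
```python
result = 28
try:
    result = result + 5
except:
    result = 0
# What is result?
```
33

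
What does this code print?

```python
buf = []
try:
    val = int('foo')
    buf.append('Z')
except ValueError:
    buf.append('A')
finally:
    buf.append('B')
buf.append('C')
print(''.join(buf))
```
ABC

finally always runs, even after exception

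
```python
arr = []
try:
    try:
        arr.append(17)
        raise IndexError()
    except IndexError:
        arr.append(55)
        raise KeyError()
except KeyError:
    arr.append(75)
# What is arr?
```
[17, 55, 75]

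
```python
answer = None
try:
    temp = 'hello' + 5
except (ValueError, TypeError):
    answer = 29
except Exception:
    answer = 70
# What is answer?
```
29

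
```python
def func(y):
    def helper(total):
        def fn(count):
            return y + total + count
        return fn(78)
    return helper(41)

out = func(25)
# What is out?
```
144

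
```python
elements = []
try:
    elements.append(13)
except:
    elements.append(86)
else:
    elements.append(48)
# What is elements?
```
[13, 48]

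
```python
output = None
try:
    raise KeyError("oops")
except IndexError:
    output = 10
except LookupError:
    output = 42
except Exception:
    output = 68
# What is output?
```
42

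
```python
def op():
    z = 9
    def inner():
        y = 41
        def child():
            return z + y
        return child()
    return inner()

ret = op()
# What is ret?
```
50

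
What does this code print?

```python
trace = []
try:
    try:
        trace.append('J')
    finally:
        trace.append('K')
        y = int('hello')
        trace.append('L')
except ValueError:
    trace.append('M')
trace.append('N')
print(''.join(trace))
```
JKMN

Exception in inner finally caught by outer except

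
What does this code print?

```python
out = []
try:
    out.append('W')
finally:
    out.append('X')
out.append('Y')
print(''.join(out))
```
WXY

try/finally without except, no exception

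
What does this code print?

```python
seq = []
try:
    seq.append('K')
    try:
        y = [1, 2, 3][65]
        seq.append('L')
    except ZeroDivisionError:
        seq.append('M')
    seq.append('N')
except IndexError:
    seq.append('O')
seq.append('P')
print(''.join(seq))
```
KOP

Inner handler doesn't match, propagates to outer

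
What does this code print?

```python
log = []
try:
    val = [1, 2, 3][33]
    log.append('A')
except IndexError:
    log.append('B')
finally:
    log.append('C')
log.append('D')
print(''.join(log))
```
BCD

finally always runs, even after exception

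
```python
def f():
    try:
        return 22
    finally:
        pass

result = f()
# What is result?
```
22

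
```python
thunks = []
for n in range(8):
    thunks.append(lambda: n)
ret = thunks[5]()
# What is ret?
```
7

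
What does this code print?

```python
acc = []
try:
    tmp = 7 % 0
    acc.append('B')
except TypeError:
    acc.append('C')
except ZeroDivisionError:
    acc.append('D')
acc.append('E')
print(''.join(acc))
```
DE

ZeroDivisionError is caught by its specific handler, not TypeError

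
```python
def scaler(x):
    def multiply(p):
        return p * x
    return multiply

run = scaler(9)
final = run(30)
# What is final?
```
270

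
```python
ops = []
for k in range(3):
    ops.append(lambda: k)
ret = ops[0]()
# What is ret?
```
2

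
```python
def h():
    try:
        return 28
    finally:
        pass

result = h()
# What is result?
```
28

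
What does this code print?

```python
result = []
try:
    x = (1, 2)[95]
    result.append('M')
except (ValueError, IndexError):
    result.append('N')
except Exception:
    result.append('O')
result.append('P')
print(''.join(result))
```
NP

IndexError matches tuple containing it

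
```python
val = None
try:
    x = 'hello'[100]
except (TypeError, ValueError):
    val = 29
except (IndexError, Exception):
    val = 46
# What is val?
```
46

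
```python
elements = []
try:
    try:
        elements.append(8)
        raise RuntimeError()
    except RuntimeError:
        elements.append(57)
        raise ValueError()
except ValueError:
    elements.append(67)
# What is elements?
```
[8, 57, 67]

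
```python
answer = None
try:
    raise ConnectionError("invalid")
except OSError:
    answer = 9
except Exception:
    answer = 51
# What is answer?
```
9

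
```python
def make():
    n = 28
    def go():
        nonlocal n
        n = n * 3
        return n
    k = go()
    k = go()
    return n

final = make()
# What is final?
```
252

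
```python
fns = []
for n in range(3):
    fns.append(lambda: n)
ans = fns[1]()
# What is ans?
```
2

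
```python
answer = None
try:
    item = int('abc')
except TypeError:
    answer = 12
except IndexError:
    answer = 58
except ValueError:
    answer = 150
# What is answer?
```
150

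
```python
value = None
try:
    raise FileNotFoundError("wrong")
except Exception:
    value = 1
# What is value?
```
1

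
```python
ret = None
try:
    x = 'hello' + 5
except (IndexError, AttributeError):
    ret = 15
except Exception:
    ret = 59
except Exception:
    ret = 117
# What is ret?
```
59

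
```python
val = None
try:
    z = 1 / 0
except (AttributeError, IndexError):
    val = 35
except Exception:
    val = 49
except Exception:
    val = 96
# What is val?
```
49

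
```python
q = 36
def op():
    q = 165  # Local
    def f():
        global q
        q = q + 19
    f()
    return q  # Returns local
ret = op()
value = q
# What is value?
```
55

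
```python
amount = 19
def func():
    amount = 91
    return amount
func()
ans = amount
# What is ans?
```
19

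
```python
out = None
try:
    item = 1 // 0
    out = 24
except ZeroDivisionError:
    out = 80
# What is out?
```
80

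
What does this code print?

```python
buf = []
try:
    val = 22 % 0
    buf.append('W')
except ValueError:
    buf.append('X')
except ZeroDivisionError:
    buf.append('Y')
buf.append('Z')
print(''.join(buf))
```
YZ

ZeroDivisionError is caught by its specific handler, not ValueError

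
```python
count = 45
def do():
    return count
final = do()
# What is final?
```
45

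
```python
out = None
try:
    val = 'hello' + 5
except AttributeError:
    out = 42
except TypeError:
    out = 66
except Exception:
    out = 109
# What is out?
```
66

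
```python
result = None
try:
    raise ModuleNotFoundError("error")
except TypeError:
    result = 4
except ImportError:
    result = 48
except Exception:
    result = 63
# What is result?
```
48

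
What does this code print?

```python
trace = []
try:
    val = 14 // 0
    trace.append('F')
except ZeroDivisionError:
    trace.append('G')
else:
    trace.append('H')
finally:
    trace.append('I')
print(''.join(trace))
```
GI

Exception: except runs, else skipped, finally runs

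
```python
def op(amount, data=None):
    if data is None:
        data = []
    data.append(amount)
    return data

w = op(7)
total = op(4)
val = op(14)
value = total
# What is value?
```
[4]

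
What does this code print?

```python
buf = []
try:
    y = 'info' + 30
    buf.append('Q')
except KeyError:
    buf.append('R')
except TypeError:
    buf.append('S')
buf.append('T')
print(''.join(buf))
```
ST

TypeError is caught by its specific handler, not KeyError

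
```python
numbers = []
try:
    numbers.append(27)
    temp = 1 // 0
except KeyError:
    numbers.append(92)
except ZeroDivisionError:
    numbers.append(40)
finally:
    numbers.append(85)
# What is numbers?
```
[27, 40, 85]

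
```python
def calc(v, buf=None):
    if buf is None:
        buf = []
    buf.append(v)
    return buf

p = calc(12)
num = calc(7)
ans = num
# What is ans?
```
[7]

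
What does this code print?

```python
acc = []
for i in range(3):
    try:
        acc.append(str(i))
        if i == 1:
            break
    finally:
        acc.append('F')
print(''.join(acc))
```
0F1F

finally runs even when breaking out of loop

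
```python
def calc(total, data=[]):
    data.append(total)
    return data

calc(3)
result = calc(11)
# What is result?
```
[3, 11]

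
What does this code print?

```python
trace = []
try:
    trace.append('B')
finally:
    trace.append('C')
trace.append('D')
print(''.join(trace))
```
BCD

try/finally without except, no exception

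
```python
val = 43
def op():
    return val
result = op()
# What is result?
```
43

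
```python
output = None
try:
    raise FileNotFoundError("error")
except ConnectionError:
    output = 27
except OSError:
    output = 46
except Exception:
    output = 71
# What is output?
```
46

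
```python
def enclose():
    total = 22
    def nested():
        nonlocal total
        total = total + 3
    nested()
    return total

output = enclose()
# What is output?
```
25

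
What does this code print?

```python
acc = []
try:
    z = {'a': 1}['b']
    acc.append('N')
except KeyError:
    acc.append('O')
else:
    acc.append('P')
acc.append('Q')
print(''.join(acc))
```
OQ

else block skipped when exception is caught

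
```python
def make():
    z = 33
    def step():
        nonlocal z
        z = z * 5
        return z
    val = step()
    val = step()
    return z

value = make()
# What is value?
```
825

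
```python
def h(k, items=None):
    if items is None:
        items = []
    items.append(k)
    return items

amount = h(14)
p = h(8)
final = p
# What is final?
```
[8]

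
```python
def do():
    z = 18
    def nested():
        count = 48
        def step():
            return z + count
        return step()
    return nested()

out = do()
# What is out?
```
66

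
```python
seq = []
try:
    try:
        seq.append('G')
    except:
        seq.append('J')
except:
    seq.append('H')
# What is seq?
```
['G']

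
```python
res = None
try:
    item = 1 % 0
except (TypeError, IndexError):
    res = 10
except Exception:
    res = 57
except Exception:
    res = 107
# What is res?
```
57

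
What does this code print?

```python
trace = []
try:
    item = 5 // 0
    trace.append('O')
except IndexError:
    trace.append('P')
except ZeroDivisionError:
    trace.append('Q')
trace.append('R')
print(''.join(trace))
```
QR

ZeroDivisionError is caught by its specific handler, not IndexError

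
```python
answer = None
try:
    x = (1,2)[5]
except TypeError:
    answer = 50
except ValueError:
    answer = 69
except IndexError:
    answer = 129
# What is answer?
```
129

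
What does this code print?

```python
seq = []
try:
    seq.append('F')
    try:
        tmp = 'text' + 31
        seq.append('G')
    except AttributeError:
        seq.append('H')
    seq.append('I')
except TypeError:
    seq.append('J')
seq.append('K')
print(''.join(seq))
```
FJK

Inner handler doesn't match, propagates to outer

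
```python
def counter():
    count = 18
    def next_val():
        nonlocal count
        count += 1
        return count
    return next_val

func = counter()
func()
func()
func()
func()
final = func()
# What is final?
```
23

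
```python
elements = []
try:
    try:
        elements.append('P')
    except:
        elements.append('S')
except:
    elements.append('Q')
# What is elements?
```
['P']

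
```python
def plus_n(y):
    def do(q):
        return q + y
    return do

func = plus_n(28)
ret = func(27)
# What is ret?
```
55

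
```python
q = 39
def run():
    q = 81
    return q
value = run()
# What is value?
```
81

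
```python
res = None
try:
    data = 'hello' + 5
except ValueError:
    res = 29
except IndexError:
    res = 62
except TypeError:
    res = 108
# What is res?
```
108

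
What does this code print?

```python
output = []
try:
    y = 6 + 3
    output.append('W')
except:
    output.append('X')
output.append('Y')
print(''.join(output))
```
WY

No exception, try block completes normally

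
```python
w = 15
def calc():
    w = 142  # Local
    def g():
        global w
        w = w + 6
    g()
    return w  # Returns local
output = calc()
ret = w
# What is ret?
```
21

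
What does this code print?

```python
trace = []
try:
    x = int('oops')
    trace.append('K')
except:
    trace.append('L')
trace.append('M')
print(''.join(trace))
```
LM

Exception raised in try, caught by bare except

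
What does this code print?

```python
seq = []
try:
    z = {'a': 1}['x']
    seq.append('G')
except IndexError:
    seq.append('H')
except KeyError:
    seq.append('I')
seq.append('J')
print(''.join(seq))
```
IJ

KeyError is caught by its specific handler, not IndexError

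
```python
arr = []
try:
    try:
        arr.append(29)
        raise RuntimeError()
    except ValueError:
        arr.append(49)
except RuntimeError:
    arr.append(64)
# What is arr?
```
[29, 64]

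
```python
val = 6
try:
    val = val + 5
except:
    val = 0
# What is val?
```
11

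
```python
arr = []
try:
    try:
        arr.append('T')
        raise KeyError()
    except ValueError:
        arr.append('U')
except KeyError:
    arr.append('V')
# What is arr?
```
['T', 'V']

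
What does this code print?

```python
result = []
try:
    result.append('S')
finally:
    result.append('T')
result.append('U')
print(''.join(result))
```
STU

try/finally without except, no exception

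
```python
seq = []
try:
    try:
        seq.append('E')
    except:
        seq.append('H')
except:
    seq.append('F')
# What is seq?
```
['E']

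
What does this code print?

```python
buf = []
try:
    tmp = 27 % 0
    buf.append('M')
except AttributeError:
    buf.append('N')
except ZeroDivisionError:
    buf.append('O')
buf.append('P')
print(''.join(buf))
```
OP

ZeroDivisionError is caught by its specific handler, not AttributeError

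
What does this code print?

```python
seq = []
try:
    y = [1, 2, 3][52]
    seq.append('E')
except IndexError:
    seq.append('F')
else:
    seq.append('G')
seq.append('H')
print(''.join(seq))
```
FH

else block skipped when exception is caught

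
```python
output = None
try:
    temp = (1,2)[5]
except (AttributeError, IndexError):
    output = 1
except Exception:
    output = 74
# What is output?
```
1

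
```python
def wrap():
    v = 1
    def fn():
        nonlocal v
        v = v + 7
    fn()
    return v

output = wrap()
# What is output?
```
8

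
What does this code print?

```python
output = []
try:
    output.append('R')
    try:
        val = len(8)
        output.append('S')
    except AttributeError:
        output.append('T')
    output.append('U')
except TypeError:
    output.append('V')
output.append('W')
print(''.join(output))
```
RVW

Inner handler doesn't match, propagates to outer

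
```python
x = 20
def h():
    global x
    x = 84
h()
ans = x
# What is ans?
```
84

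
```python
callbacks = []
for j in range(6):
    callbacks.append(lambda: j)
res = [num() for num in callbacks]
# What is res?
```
[5, 5, 5, 5, 5, 5]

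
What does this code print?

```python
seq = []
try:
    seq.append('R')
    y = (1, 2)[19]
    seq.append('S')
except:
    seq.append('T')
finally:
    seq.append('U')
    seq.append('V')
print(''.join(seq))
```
RTUV

Code before exception runs, then except, then all of finally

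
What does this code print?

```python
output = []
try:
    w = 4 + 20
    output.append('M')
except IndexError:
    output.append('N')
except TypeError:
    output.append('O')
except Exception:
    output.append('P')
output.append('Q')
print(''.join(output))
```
MQ

No exception, try block completes normally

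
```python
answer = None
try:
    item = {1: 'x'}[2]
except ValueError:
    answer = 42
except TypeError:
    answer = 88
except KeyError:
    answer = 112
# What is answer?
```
112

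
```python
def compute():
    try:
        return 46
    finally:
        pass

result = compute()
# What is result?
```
46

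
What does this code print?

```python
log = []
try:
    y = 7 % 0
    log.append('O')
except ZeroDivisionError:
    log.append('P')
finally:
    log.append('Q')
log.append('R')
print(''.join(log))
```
PQR

finally always runs, even after exception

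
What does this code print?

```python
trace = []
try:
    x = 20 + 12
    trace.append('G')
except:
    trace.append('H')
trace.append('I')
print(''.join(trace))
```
GI

No exception, try block completes normally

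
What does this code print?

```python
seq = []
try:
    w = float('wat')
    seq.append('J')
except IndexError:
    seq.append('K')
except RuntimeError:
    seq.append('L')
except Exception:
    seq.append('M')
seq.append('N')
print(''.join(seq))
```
MN

ValueError not specifically caught, falls to Exception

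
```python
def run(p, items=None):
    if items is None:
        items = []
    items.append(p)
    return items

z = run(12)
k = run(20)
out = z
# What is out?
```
[12]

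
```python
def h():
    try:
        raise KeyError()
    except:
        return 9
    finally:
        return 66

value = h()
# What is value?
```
66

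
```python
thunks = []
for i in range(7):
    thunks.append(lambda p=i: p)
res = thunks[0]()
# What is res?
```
0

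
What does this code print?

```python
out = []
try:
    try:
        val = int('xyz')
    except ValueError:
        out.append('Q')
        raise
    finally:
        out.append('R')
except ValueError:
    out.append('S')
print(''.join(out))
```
QRS

finally runs before re-raised exception propagates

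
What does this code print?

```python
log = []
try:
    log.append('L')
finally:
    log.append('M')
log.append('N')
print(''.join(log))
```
LMN

try/finally without except, no exception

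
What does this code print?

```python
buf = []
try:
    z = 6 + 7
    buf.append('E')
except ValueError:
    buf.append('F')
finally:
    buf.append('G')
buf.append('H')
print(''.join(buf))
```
EGH

finally runs after normal execution too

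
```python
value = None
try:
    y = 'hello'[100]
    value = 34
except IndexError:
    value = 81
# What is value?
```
81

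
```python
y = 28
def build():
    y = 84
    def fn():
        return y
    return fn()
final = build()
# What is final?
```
84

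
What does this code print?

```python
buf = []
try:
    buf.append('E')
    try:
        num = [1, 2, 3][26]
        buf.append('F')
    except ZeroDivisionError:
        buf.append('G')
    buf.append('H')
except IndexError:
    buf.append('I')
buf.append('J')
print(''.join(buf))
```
EIJ

Inner handler doesn't match, propagates to outer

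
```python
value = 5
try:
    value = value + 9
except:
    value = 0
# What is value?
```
14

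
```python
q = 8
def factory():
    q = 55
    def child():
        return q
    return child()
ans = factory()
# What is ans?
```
55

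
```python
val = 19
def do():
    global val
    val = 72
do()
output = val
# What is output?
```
72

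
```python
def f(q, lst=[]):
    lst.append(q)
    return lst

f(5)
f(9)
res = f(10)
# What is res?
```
[5, 9, 10]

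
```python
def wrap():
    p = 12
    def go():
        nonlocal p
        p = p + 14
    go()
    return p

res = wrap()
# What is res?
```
26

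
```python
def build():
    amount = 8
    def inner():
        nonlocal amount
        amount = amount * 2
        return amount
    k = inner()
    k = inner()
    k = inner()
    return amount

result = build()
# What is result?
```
64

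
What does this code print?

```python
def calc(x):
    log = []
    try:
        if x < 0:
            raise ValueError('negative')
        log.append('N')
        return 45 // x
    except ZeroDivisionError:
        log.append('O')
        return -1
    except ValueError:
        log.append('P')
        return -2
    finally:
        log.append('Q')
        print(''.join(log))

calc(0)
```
NOQ

x=0 causes ZeroDivisionError, caught, finally prints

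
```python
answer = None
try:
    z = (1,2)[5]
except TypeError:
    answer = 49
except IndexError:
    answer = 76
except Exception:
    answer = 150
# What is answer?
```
76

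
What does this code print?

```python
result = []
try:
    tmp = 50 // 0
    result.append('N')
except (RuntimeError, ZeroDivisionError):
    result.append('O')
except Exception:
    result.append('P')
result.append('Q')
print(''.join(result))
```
OQ

ZeroDivisionError matches tuple containing it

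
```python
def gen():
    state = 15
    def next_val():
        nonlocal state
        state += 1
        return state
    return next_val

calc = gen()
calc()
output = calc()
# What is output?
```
17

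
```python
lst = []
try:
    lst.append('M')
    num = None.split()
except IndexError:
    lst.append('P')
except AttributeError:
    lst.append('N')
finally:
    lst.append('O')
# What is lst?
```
['M', 'N', 'O']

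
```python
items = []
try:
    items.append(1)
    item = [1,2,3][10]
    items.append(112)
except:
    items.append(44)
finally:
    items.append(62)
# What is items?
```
[1, 44, 62]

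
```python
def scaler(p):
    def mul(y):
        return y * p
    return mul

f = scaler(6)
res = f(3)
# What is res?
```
18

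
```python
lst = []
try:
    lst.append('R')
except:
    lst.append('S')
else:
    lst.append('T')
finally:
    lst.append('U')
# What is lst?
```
['R', 'T', 'U']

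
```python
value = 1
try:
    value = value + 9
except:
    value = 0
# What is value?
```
10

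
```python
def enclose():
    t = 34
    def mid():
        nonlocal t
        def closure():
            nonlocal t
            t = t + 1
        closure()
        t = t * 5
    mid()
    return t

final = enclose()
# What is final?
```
175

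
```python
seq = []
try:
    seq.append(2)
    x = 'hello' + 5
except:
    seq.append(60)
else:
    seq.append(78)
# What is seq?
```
[2, 60]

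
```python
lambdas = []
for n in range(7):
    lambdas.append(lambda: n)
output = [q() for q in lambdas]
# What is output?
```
[6, 6, 6, 6, 6, 6, 6]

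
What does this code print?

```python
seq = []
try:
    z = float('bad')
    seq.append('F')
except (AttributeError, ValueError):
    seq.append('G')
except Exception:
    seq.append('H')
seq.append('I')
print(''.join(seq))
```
GI

ValueError matches tuple containing it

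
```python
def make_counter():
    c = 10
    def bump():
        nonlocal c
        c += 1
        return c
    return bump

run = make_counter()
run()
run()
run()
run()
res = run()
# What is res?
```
15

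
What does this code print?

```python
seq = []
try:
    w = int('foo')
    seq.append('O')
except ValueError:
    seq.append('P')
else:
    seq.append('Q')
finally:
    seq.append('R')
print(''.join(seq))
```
PR

Exception: except runs, else skipped, finally runs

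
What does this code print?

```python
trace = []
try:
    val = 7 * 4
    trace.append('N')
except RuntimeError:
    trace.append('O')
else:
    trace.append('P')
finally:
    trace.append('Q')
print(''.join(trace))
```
NPQ

else runs before finally when no exception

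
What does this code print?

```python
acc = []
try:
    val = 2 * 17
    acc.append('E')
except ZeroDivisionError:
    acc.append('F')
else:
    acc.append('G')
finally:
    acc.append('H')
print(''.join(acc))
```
EGH

else runs before finally when no exception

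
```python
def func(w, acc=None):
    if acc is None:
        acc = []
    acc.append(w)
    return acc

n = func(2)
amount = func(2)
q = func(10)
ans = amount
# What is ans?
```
[2]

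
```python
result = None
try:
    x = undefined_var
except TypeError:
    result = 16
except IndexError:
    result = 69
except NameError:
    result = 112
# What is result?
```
112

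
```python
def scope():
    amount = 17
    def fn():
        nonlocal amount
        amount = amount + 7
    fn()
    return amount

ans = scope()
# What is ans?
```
24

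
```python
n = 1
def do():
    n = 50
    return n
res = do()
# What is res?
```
50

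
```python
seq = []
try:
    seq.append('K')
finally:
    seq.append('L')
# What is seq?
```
['K', 'L']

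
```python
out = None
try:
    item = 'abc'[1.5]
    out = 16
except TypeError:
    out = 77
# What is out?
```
77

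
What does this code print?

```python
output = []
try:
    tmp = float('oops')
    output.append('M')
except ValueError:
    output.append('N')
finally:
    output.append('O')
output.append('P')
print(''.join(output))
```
NOP

finally always runs, even after exception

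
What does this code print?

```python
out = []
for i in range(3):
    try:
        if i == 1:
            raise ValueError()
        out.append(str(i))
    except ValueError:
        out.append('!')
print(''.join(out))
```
0!2

Exception on i=1 caught, loop continues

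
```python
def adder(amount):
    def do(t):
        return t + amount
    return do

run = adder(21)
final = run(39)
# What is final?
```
60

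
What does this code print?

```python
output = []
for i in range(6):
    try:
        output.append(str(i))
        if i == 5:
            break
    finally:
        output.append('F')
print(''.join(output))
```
0F1F2F3F4F5F

finally runs even when breaking out of loop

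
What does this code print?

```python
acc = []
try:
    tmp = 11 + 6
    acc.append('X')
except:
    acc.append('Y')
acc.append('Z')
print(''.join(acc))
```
XZ

No exception, try block completes normally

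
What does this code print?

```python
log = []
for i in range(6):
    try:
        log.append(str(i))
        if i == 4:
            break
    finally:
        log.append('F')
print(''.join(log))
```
0F1F2F3F4F

finally runs even when breaking out of loop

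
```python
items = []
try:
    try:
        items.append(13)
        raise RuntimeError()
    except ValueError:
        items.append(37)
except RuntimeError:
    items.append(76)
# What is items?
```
[13, 76]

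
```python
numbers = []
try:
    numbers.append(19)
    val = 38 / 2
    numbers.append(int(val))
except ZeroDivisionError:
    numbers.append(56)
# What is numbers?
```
[19, 19]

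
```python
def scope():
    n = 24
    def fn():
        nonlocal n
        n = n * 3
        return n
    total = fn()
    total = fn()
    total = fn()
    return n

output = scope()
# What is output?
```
648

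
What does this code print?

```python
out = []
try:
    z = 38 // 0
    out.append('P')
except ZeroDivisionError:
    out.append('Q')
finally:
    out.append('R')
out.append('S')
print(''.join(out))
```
QRS

finally always runs, even after exception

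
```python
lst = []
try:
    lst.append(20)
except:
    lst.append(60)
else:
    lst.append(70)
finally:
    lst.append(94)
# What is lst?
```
[20, 70, 94]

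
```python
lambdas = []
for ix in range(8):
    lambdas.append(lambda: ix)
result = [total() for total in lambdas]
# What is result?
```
[7, 7, 7, 7, 7, 7, 7, 7]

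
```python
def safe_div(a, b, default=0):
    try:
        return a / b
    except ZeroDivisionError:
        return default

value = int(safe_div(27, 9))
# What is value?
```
3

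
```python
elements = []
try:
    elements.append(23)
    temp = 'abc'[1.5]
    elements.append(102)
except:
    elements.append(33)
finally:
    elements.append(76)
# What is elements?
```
[23, 33, 76]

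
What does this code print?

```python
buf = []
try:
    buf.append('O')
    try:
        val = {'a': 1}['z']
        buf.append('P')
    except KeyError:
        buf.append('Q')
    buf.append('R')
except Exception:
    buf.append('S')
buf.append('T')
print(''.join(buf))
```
OQRT

Inner exception caught by inner handler, outer continues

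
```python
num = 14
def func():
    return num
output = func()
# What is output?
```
14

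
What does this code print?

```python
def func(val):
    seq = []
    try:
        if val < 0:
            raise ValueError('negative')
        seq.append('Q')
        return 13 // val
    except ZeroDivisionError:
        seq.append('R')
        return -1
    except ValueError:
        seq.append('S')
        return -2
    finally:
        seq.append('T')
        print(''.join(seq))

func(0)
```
QRT

val=0 causes ZeroDivisionError, caught, finally prints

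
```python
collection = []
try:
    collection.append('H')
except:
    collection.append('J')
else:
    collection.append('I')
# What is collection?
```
['H', 'I']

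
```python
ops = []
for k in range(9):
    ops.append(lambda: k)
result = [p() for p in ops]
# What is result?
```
[8, 8, 8, 8, 8, 8, 8, 8, 8]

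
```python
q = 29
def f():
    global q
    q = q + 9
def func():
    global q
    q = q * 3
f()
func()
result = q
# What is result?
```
114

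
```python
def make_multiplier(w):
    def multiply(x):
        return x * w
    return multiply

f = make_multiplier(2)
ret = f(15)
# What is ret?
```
30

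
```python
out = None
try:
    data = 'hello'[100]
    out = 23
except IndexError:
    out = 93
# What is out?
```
93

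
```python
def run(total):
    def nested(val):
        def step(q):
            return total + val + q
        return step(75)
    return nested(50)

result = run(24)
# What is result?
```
149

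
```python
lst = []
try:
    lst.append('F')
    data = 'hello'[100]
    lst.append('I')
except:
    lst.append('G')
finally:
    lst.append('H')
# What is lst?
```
['F', 'G', 'H']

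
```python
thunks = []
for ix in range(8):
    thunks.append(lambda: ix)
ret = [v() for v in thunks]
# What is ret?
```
[7, 7, 7, 7, 7, 7, 7, 7]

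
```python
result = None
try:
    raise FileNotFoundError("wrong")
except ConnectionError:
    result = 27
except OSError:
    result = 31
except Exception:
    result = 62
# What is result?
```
31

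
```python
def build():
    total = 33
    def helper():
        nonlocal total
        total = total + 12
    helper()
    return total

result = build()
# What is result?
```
45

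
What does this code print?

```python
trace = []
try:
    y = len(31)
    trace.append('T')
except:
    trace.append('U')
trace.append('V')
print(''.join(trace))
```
UV

Exception raised in try, caught by bare except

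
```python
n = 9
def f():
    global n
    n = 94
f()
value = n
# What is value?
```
94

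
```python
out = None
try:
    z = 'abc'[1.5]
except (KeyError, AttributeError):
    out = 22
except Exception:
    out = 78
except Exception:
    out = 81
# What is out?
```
78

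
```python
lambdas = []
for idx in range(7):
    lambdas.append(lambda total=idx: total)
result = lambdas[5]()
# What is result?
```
5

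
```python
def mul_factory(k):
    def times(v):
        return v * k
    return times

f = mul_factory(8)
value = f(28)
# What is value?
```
224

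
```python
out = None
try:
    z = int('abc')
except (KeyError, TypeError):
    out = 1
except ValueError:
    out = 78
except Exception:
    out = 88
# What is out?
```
78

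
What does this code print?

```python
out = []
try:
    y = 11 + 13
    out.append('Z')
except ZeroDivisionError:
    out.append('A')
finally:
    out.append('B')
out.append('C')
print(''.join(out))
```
ZBC

finally runs after normal execution too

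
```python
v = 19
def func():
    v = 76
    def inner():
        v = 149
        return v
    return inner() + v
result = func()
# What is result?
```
225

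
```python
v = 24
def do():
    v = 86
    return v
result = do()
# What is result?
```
86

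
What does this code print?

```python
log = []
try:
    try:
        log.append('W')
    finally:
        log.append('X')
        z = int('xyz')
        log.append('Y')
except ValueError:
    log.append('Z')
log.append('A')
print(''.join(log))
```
WXZA

Exception in inner finally caught by outer except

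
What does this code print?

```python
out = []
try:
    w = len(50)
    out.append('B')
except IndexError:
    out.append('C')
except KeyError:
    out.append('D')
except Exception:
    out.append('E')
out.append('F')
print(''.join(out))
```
EF

TypeError not specifically caught, falls to Exception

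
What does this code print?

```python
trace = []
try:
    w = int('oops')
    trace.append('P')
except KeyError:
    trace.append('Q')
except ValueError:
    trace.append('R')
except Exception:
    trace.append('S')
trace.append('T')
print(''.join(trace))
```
RT

ValueError matches before generic Exception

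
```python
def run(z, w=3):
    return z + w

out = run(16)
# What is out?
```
19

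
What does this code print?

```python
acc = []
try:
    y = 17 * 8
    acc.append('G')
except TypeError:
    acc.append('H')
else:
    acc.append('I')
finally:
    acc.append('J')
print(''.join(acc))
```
GIJ

else runs before finally when no exception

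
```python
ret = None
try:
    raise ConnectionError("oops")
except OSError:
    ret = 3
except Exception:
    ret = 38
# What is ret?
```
3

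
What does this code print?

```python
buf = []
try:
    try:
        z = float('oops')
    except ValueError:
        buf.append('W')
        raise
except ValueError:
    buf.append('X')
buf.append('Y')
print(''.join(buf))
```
WXY

raise without argument re-raises current exception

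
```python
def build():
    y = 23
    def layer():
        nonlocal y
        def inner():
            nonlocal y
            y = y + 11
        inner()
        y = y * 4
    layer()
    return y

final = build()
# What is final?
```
136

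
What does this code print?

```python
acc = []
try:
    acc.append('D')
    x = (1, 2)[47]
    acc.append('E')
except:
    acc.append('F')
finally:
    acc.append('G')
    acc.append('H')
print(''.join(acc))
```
DFGH

Code before exception runs, then except, then all of finally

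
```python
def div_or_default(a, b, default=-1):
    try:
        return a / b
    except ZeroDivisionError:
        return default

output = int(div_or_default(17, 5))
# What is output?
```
3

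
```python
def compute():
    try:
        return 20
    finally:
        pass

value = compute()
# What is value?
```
20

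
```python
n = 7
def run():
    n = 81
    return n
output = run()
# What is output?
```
81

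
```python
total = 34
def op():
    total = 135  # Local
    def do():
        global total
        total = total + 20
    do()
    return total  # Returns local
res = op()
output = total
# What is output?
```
54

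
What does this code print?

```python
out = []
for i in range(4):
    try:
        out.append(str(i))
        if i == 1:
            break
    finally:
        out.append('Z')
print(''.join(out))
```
0Z1Z

finally runs even when breaking out of loop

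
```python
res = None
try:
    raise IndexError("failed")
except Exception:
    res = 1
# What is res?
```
1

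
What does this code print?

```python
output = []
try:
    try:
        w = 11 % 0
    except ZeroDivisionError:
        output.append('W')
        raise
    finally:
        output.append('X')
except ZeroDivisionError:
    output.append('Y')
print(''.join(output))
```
WXY

finally runs before re-raised exception propagates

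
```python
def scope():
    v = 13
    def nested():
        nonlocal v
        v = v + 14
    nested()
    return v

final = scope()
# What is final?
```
27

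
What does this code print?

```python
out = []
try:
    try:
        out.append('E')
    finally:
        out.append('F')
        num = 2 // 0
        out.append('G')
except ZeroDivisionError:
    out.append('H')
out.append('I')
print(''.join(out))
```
EFHI

Exception in inner finally caught by outer except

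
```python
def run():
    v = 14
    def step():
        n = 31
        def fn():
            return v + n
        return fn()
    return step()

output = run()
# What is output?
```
45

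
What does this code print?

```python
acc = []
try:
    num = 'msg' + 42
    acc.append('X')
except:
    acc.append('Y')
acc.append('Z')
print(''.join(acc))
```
YZ

Exception raised in try, caught by bare except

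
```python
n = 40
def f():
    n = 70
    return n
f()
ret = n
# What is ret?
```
40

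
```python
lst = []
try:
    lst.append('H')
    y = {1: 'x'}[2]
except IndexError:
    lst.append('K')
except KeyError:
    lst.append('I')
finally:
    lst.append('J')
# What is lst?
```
['H', 'I', 'J']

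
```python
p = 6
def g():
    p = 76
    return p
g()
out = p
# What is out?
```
6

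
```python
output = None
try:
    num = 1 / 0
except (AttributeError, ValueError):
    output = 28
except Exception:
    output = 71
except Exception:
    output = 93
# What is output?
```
71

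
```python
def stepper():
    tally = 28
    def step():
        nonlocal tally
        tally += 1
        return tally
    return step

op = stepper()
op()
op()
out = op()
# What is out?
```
31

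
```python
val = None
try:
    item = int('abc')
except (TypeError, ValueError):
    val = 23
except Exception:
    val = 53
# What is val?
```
23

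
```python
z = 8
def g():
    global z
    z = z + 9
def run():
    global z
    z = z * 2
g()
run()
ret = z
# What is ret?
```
34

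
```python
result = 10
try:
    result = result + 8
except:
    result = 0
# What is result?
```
18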